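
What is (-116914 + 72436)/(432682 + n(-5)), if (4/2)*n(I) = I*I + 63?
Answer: -1059/10303 ≈ -0.10279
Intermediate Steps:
n(I) = 63/2 + I²/2 (n(I) = (I*I + 63)/2 = (I² + 63)/2 = (63 + I²)/2 = 63/2 + I²/2)
(-116914 + 72436)/(432682 + n(-5)) = (-116914 + 72436)/(432682 + (63/2 + (½)*(-5)²)) = -44478/(432682 + (63/2 + (½)*25)) = -44478/(432682 + (63/2 + 25/2)) = -44478/(432682 + 44) = -44478/432726 = -44478*1/432726 = -1059/10303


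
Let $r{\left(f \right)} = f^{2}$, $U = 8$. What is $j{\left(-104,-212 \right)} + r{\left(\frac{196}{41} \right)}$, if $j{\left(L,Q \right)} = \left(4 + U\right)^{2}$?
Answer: $\frac{280480}{1681} \approx 166.85$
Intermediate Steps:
$j{\left(L,Q \right)} = 144$ ($j{\left(L,Q \right)} = \left(4 + 8\right)^{2} = 12^{2} = 144$)
$j{\left(-104,-212 \right)} + r{\left(\frac{196}{41} \right)} = 144 + \left(\frac{196}{41}\right)^{2} = 144 + \frac{38416}{1681} = \frac{280480}{1681}$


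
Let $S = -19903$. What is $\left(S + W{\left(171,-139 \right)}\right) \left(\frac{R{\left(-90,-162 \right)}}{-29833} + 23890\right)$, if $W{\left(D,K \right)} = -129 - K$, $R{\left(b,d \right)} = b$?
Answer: $- \frac{14177949180780}{29833} \approx -4.7524 \cdot 10^{8}$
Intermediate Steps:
$\left(S + W{\left(171,-139 \right)}\right) \left(\frac{R{\left(-90,-162 \right)}}{-29833} + 23890\right) = \left(-19903 - -10\right) \left(- \frac{90}{-29833} + 23890\right) = \left(-19903 + \left(-129 + 139\right)\right) \left(\left(-90\right) \left(- \frac{1}{29833}\right) + 23890\right) = \left(-19903 + 10\right) \left(\frac{90}{29833} + 23890\right) = \left(-19893\right) \frac{712710460}{29833} = - \frac{14177949180780}{29833}$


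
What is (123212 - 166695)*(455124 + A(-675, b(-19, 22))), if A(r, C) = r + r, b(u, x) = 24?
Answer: -19731454842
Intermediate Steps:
A(r, C) = 2*r
(123212 - 166695)*(455124 + A(-675, b(-19, 22))) = (123212 - 166695)*(455124 + 2*(-675)) = -43483*(455124 - 1350) = -43483*453774 = -19731454842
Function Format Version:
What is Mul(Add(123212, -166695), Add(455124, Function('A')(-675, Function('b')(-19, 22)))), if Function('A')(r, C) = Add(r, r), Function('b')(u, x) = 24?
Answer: -19731454842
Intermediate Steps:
Function('A')(r, C) = Mul(2, r)
Mul(Add(123212, -166695), Add(455124, Function('A')(-675, Function('b')(-19, 22)))) = Mul(Add(123212, -166695), Add(455124, Mul(2, -675))) = Mul(-43483, Add(455124, -1350)) = Mul(-43483, 453774) = -19731454842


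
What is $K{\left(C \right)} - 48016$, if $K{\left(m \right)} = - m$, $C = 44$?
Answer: $-48060$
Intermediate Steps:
$K{\left(C \right)} - 48016 = \left(-1\right) 44 - 48016 = -44 - 48016 = -48060$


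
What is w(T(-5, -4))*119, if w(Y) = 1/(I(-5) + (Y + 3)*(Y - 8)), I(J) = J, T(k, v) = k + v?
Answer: 119/97 ≈ 1.2268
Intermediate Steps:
w(Y) = 1/(-5 + (-8 + Y)*(3 + Y)) (w(Y) = 1/(-5 + (Y + 3)*(Y - 8)) = 1/(-5 + (3 + Y)*(-8 + Y)) = 1/(-5 + (-8 + Y)*(3 + Y)))
w(T(-5, -4))*119 = 119/(-29 + (-5 - 4)² - 5*(-5 - 4)) = 119/(-29 + (-9)² - 5*(-9)) = 119/(-29 + 81 + 45) = 119/97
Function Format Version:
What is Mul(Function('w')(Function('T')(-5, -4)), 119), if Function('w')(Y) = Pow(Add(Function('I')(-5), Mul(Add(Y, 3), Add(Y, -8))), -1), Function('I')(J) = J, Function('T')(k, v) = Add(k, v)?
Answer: Rational(119, 97) ≈ 1.2268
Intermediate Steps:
Function('w')(Y) = Pow(Add(-5, Mul(Add(-8, Y), Add(3, Y))), -1) (Function('w')(Y) = Pow(Add(-5, Mul(Add(Y, 3), Add(Y, -8))), -1) = Pow(Add(-5, Mul(Add(3, Y), Add(-8, Y))), -1) = Pow(Add(-5, Mul(Add(-8, Y), Add(3, Y))), -1))
Mul(Function('w')(Function('T')(-5, -4)), 119) = Mul(Pow(Add(-29, Pow(Add(-5, -4), 2), Mul(-5, Add(-5, -4))), -1), 119) = Mul(Pow(Add(-29, Pow(-9, 2), Mul(-5, -9)), -1), 119) = Mul(Pow(Add(-29, 81, 45), -1), 119) = Mul(Pow(97, -1), 119) = Mul(Rational(1, 97), 119) = Rational(119, 97)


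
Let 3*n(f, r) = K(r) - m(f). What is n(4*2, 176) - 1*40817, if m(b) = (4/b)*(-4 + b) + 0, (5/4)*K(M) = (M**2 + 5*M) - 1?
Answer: -32323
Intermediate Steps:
K(M) = -4/5 + 4*M + 4*M**2/5 (K(M) = 4*((M**2 + 5*M) - 1)/5 = 4*(-1 + M**2 + 5*M)/5 = -4/5 + 4*M + 4*M**2/5)
m(b) = 4*(-4 + b)/b (m(b) = 4*(-4 + b)/b + 0 = 4*(-4 + b)/b)
n(f, r) = -8/5 + 4*r/3 + 4*r**2/15 + 16/(3*f) (n(f, r) = ((-4/5 + 4*r + 4*r**2/5) - (4 - 16/f))/3 = ((-4/5 + 4*r + 4*r**2/5) + (-4 + 16/f))/3 = (-24/5 + 4*r + 16/f + 4*r**2/5)/3 = -8/5 + 4*r/3 + 4*r**2/15 + 16/(3*f))
n(4*2, 176) - 1*40817 = 4*(20 - 20*2 + (4*2)*(-1 + 176**2 + 5*176))/(15*((4*2))) - 1*40817 = (4/15)*(20 - 5*8 + 8*(-1 + 30976 + 880))/8 - 40817 = (4/15)*(1/8)*(20 - 40 + 8*31855) - 40817 = (4/15)*(1/8)*(20 - 40 + 254840) - 40817 = (4/15)*(1/8)*254820 - 40817 = 8494 - 40817 = -32323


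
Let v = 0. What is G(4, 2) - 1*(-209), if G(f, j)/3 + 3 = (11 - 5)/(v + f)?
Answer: 409/2 ≈ 204.50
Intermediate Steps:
G(f, j) = -9 + 18/f (G(f, j) = -9 + 3*((11 - 5)/(0 + f)) = -9 + 3*(6/f) = -9 + 18/f)
G(4, 2) - 1*(-209) = (-9 + 18/4) - 1*(-209) = (-9 + 18*(1/4)) + 209 = (-9 + 9/2) + 209 = -9/2 + 209 = 409/2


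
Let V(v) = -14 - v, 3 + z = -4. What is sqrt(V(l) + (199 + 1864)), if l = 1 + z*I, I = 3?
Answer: sqrt(2069) ≈ 45.486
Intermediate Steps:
z = -7 (z = -3 - 4 = -7)
l = -20 (l = 1 - 7*3 = 1 - 21 = -20)
sqrt(V(l) + (199 + 1864)) = sqrt((-14 - 1*(-20)) + (199 + 1864)) = sqrt((-14 + 20) + 2063) = sqrt(6 + 2063) = sqrt(2069)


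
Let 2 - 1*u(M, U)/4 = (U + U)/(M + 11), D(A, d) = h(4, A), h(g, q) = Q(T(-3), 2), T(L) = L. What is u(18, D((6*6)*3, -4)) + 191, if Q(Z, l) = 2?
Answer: 5755/29 ≈ 198.45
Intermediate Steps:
h(g, q) = 2
D(A, d) = 2
u(M, U) = 8 - 8*U/(11 + M) (u(M, U) = 8 - 4*(U + U)/(M + 11) = 8 - 4*2*U/(11 + M) = 8 - 8*U/(11 + M))
u(18, D((6*6)*3, -4)) + 191 = 8*(11 + 18 - 1*2)/(11 + 18) + 191 = 8*(11 + 18 - 2)/29 + 191 = 8*(1/29)*27 + 191 = 216/29 + 191 = 5755/29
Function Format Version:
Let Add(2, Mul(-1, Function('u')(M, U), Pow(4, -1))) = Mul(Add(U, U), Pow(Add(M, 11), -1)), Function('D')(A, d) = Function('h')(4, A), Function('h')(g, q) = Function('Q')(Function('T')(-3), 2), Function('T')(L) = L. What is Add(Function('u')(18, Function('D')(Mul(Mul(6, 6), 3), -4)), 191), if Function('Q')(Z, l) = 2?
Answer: Rational(5755, 29) ≈ 198.45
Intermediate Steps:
Function('h')(g, q) = 2
Function('D')(A, d) = 2
Function('u')(M, U) = Add(8, Mul(-8, U, Pow(Add(11, M), -1))) (Function('u')(M, U) = Add(8, Mul(-4, Mul(Add(U, U), Pow(Add(M, 11), -1)))) = Add(8, Mul(-4, Mul(Mul(2, U), Pow(Add(11, M), -1)))) = Add(8, Mul(-4, Mul(2, U, Pow(Add(11, M), -1)))) = Add(8, Mul(-8, U, Pow(Add(11, M), -1))))
Add(Function('u')(18, Function('D')(Mul(Mul(6, 6), 3), -4)), 191) = Add(Mul(8, Pow(Add(11, 18), -1), Add(11, 18, Mul(-1, 2))), 191) = Add(Mul(8, Pow(29, -1), Add(11, 18, -2)), 191) = Add(Mul(8, Rational(1, 29), 27), 191) = Add(Rational(216, 29), 191) = Rational(5755, 29)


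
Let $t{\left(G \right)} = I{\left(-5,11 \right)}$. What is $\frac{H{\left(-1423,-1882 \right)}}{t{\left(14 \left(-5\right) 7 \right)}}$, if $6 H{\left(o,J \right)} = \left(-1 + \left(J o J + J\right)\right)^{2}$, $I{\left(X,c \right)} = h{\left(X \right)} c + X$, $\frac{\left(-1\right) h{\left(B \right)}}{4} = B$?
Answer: $\frac{1693547343621018015}{86} \approx 1.9692 \cdot 10^{16}$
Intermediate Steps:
$h{\left(B \right)} = - 4 B$
$I{\left(X,c \right)} = X - 4 X c$ ($I{\left(X,c \right)} = - 4 X c + X = X - 4 X c$)
$H{\left(o,J \right)} = \frac{\left(-1 + J + o J^{2}\right)^{2}}{6}$ ($H{\left(o,J \right)} = \frac{\left(-1 + \left(J o J + J\right)\right)^{2}}{6} = \frac{\left(-1 + \left(o J^{2} + J\right)\right)^{2}}{6} = \frac{\left(-1 + \left(J + o J^{2}\right)\right)^{2}}{6} = \frac{\left(-1 + J + o J^{2}\right)^{2}}{6}$)
$t{\left(G \right)} = 215$ ($t{\left(G \right)} = - 5 \left(1 - 44\right) = \left(-5\right) \left(-43\right) = 215$)
$\frac{H{\left(-1423,-1882 \right)}}{t{\left(14 \left(-5\right) 7 \right)}} = \frac{\frac{1}{6} \left(-1 - 1882 - 1423 \left(-1882\right)^{2}\right)^{2}}{215} = \frac{\left(-1 - 1882 - 5040157852\right)^{2}}{6} \cdot \frac{1}{215} = \frac{\left(-5040159735\right)^{2}}{6} \cdot \frac{1}{215} = \frac{1}{6} \cdot 25403210154315270225 \cdot \frac{1}{215} = \frac{8467736718105090075}{2} \cdot \frac{1}{215} = \frac{1693547343621018015}{86}$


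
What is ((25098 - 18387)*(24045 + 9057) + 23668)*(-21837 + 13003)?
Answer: -1962660292460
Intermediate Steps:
((25098 - 18387)*(24045 + 9057) + 23668)*(-21837 + 13003) = (6711*33102 + 23668)*(-8834) = (222147522 + 23668)*(-8834) = 222171190*(-8834) = -1962660292460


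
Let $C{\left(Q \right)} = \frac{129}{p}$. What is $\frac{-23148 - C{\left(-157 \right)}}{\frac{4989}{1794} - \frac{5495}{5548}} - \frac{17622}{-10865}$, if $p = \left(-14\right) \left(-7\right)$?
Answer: $- \frac{20441705944733124}{1581267034445} \approx -12927.0$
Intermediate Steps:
$p = 98$
$C{\left(Q \right)} = \frac{129}{98}$
$\frac{-23148 - C{\left(-157 \right)}}{\frac{4989}{1794} - \frac{5495}{5548}} - \frac{17622}{-10865} = \frac{-23148 - \frac{129}{98}}{\frac{4989}{1794} - \frac{5495}{5548}} - \frac{17622}{-10865} = \frac{-23148 - \frac{129}{98}}{4989 \cdot \frac{1}{1794} - \frac{5495}{5548}} - - \frac{17622}{10865} = - \frac{2268633}{98 \left(\frac{1663}{598} - \frac{5495}{5548}\right)} + \frac{17622}{10865} = - \frac{2268633}{98 \cdot \frac{2970157}{1658852}} + \frac{17622}{10865} = \left(- \frac{2268633}{98}\right) \frac{1658852}{2970157} + \frac{17622}{10865} = - \frac{1881663194658}{145537693} + \frac{17622}{10865} = - \frac{20441705944733124}{1581267034445}$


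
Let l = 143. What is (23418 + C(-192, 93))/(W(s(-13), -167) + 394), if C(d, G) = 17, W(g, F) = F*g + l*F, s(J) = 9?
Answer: -4687/4998 ≈ -0.93777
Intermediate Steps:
W(g, F) = 143*F + F*g (W(g, F) = F*g + 143*F = 143*F + F*g)
(23418 + C(-192, 93))/(W(s(-13), -167) + 394) = (23418 + 17)/(-167*(143 + 9) + 394) = 23435/(-167*152 + 394) = 23435/(-25384 + 394) = 23435/(-24990) = 23435*(-1/24990) = -4687/4998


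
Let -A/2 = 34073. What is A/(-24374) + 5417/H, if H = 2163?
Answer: 19959554/3765783 ≈ 5.3002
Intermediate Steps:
A = -68146 (A = -2*34073 = -68146)
A/(-24374) + 5417/H = -68146/(-24374) + 5417/2163 = -68146*(-1/24374) + 5417*(1/2163) = 34073/12187 + 5417/2163 = 19959554/3765783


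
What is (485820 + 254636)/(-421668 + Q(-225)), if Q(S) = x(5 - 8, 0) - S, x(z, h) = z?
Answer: -370228/210723 ≈ -1.7569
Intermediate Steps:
Q(S) = -3 - S (Q(S) = (5 - 8) - S = -3 - S)
(485820 + 254636)/(-421668 + Q(-225)) = (485820 + 254636)/(-421668 + (-3 - 1*(-225))) = 740456/(-421668 + (-3 + 225)) = 740456/(-421668 + 222) = 740456/(-421446) = 740456*(-1/421446) = -370228/210723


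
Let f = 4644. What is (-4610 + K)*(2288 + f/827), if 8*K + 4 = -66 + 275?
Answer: -17391468375/1654 ≈ -1.0515e+7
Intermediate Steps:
K = 205/8 (K = -½ + (-66 + 275)/8 = -½ + (⅛)*209 = -½ + 209/8 = 205/8 ≈ 25.625)
(-4610 + K)*(2288 + f/827) = (-4610 + 205/8)*(2288 + 4644/827) = -36675*(2288 + 4644*(1/827))/8 = -36675*(2288 + 4644/827)/8 = -36675/8*1896820/827 = -17391468375/1654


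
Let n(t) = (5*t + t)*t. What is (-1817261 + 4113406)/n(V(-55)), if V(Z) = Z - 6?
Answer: 2296145/22326 ≈ 102.85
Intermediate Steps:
V(Z) = -6 + Z
n(t) = 6*t² (n(t) = (6*t)*t = 6*t²)
(-1817261 + 4113406)/n(V(-55)) = (-1817261 + 4113406)/((6*(-6 - 55)²)) = 2296145/((6*(-61)²)) = 2296145/((6*3721)) = 2296145/22326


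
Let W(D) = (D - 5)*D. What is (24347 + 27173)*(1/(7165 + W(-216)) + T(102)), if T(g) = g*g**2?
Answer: 18643641730880/341 ≈ 5.4673e+10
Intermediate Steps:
W(D) = D*(-5 + D) (W(D) = (-5 + D)*D = D*(-5 + D))
T(g) = g**3
(24347 + 27173)*(1/(7165 + W(-216)) + T(102)) = (24347 + 27173)*(1/(7165 - 216*(-5 - 216)) + 102**3) = 51520*(1/(7165 - 216*(-221)) + 1061208) = 51520*(1/(7165 + 47736) + 1061208) = 51520*(1/54901 + 1061208) = 51520*(58261380409/54901) = 18643641730880/341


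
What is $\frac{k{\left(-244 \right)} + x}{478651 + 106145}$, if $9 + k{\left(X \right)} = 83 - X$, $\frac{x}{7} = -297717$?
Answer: $- \frac{694567}{194932} \approx -3.5631$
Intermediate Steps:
$x = -2084019$ ($x = 7 \left(-297717\right) = -2084019$)
$k{\left(X \right)} = 74 - X$ ($k{\left(X \right)} = -9 - \left(-83 + X\right) = 74 - X$)
$\frac{k{\left(-244 \right)} + x}{478651 + 106145} = \frac{\left(74 - -244\right) - 2084019}{478651 + 106145} = \frac{\left(74 + 244\right) - 2084019}{584796} = \left(318 - 2084019\right) \frac{1}{584796} = \left(-2083701\right) \frac{1}{584796} = - \frac{694567}{194932}$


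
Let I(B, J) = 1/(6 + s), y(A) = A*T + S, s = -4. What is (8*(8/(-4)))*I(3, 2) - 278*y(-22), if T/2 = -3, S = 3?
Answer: -37538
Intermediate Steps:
T = -6 (T = 2*(-3) = -6)
y(A) = 3 - 6*A (y(A) = A*(-6) + 3 = -6*A + 3 = 3 - 6*A)
I(B, J) = ½ (I(B, J) = 1/(6 - 4) = 1/2 = ½)
(8*(8/(-4)))*I(3, 2) - 278*y(-22) = (8*(8/(-4)))*(½) - 278*(3 - 6*(-22)) = (8*(8*(-¼)))*(½) - 278*(3 + 132) = (8*(-2))*(½) - 278*135 = -16*½ - 37530 = -8 - 37530 = -37538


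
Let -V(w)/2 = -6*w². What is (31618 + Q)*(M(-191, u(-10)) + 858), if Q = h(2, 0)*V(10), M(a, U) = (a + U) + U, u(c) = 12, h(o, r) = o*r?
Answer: 21848038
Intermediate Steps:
V(w) = 12*w² (V(w) = -(-12)*w² = 12*w²)
M(a, U) = a + 2*U (M(a, U) = (U + a) + U = a + 2*U)
Q = 0 (Q = (2*0)*(12*10²) = 0*(12*100) = 0*1200 = 0)
(31618 + Q)*(M(-191, u(-10)) + 858) = (31618 + 0)*((-191 + 2*12) + 858) = 31618*((-191 + 24) + 858) = 31618*(-167 + 858) = 31618*691 = 21848038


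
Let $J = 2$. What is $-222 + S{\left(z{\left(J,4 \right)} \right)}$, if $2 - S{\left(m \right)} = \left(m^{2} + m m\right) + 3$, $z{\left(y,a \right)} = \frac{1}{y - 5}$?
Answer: $- \frac{2009}{9} \approx -223.22$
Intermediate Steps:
$z{\left(y,a \right)} = \frac{1}{-5 + y}$
$S{\left(m \right)} = -1 - 2 m^{2}$ ($S{\left(m \right)} = 2 - \left(\left(m^{2} + m m\right) + 3\right) = 2 - \left(\left(m^{2} + m^{2}\right) + 3\right) = 2 - \left(2 m^{2} + 3\right) = 2 - \left(3 + 2 m^{2}\right) = -1 - 2 m^{2}$)
$-222 + S{\left(z{\left(J,4 \right)} \right)} = -222 - \left(1 + 2 \left(\frac{1}{-5 + 2}\right)^{2}\right) = -222 - \left(1 + 2 \left(\frac{1}{-3}\right)^{2}\right) = -222 - \left(1 + 2 \left(- \frac{1}{3}\right)^{2}\right) = -222 - \frac{11}{9} = - \frac{2009}{9}$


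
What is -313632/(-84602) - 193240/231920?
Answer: 704863037/245261198 ≈ 2.8739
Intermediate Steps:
-313632/(-84602) - 193240/231920 = -313632*(-1/84602) - 193240*1/231920 = 156816/42301 - 4831/5798 = 704863037/245261198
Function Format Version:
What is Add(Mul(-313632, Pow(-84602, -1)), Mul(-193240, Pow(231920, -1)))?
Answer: Rational(704863037, 245261198) ≈ 2.8739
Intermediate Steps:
Add(Mul(-313632, Pow(-84602, -1)), Mul(-193240, Pow(231920, -1))) = Add(Mul(-313632, Rational(-1, 84602)), Mul(-193240, Rational(1, 231920))) = Add(Rational(156816, 42301), Rational(-4831, 5798)) = Rational(704863037, 245261198)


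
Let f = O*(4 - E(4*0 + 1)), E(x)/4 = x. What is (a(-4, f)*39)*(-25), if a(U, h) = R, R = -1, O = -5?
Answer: 975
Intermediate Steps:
E(x) = 4*x
f = 0 (f = -5*(4 - 4*(4*0 + 1)) = -5*(4 - 4*(0 + 1)) = -5*(4 - 4) = -5*0 = 0)
a(U, h) = -1
(a(-4, f)*39)*(-25) = -1*39*(-25) = -39*(-25) = 975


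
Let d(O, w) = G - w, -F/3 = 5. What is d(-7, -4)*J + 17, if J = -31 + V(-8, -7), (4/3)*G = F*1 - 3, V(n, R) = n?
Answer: 775/2 ≈ 387.50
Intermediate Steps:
F = -15 (F = -3*5 = -15)
G = -27/2 (G = 3*(-15*1 - 3)/4 = 3*(-15 - 3)/4 = (¾)*(-18) = -27/2 ≈ -13.500)
d(O, w) = -27/2 - w
J = -39 (J = -31 - 8 = -39)
d(-7, -4)*J + 17 = (-27/2 - 1*(-4))*(-39) + 17 = (-27/2 + 4)*(-39) + 17 = -19/2*(-39) + 17 = 741/2 + 17 = 775/2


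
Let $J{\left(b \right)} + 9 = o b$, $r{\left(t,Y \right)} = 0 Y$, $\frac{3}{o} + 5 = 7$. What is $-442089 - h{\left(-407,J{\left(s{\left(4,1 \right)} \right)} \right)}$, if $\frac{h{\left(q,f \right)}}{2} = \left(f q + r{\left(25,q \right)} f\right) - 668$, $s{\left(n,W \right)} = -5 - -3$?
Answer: $-450521$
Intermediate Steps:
$s{\left(n,W \right)} = -2$ ($s{\left(n,W \right)} = -5 + 3 = -2$)
$o = \frac{3}{2}$ ($o = \frac{3}{-5 + 7} = \frac{3}{2} \approx 1.5$)
$r{\left(t,Y \right)} = 0$
$J{\left(b \right)} = -9 + \frac{3 b}{2}$
$h{\left(q,f \right)} = -1336 + 2 f q$ ($h{\left(q,f \right)} = 2 \left(\left(f q + 0 f\right) - 668\right) = 2 \left(\left(f q + 0\right) - 668\right) = 2 \left(f q - 668\right) = 2 \left(-668 + f q\right) = -1336 + 2 f q$)
$-442089 - h{\left(-407,J{\left(s{\left(4,1 \right)} \right)} \right)} = -442089 - \left(-1336 + 2 \left(-9 + \frac{3}{2} \left(-2\right)\right) \left(-407\right)\right) = -442089 - \left(-1336 + 2 \left(-9 - 3\right) \left(-407\right)\right) = -442089 - \left(-1336 + 2 \left(-12\right) \left(-407\right)\right) = -442089 - \left(-1336 + 9768\right) = -442089 - 8432 = -450521$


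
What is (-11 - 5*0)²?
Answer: 121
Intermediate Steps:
(-11 - 5*0)² = (-11 + 0)² = (-11)² = 121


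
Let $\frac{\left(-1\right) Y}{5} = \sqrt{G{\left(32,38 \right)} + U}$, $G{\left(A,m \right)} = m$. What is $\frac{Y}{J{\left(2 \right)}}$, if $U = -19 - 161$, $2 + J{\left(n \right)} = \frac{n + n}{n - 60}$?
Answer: $\frac{29 i \sqrt{142}}{12} \approx 28.798 i$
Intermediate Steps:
$J{\left(n \right)} = -2 + \frac{2 n}{-60 + n}$ ($J{\left(n \right)} = -2 + \frac{n + n}{n - 60} = -2 + \frac{2 n}{-60 + n}$)
$U = -180$ ($U = -19 - 161 = -180$)
$Y = - 5 i \sqrt{142}$ ($Y = - 5 \sqrt{38 - 180} = - 5 \sqrt{-142} = - 5 i \sqrt{142} \approx - 59.582 i$)
$\frac{Y}{J{\left(2 \right)}} = \frac{\left(-5\right) i \sqrt{142}}{120 \frac{1}{-60 + 2}} = \frac{\left(-5\right) i \sqrt{142}}{120 \frac{1}{-58}} = \frac{\left(-5\right) i \sqrt{142}}{120 \left(- \frac{1}{58}\right)} = \frac{\left(-5\right) i \sqrt{142}}{- \frac{60}{29}} = - 5 i \sqrt{142} \left(- \frac{29}{60}\right) = \frac{29 i \sqrt{142}}{12}$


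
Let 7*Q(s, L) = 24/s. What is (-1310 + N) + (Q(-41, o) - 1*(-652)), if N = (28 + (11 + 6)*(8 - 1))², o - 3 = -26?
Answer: 6012913/287 ≈ 20951.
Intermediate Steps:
o = -23 (o = 3 - 26 = -23)
Q(s, L) = 24/(7*s) (Q(s, L) = (24/s)/7 = 24/(7*s))
N = 21609 (N = (28 + 17*7)² = (28 + 119)² = 147² = 21609)
(-1310 + N) + (Q(-41, o) - 1*(-652)) = (-1310 + 21609) + ((24/7)/(-41) - 1*(-652)) = 20299 + ((24/7)*(-1/41) + 652) = 20299 + (-24/287 + 652) = 20299 + 187100/287 = 6012913/287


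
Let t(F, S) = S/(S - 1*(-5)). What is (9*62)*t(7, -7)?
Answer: 1953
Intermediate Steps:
t(F, S) = S/(5 + S) (t(F, S) = S/(S + 5) = S/(5 + S))
(9*62)*t(7, -7) = (9*62)*(-7/(5 - 7)) = 558*(-7/(-2)) = 558*(-7*(-½)) = 558*(7/2) = 1953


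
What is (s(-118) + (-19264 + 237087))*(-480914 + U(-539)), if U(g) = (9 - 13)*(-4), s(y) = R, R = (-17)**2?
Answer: -104889624576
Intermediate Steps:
R = 289
s(y) = 289
U(g) = 16 (U(g) = -4*(-4) = 16)
(s(-118) + (-19264 + 237087))*(-480914 + U(-539)) = (289 + (-19264 + 237087))*(-480914 + 16) = (289 + 217823)*(-480898) = 218112*(-480898) = -104889624576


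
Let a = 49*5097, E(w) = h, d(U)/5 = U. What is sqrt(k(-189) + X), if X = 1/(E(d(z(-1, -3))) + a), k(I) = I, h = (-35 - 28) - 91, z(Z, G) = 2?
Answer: I*sqrt(11774635641790)/249599 ≈ 13.748*I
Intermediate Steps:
h = -154 (h = -63 - 91 = -154)
d(U) = 5*U
E(w) = -154
a = 249753
X = 1/249599 (X = 1/(-154 + 249753) = 1/249599 ≈ 4.0064e-6)
sqrt(k(-189) + X) = sqrt(-189 + 1/249599) = sqrt(-47174210/249599) = I*sqrt(11774635641790)/249599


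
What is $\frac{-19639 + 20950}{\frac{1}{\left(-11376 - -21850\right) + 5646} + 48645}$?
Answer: $\frac{21133320}{784157401} \approx 0.02695$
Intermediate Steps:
$\frac{-19639 + 20950}{\frac{1}{\left(-11376 - -21850\right) + 5646} + 48645} = \frac{1311}{\frac{1}{\left(-11376 + 21850\right) + 5646} + 48645} = \frac{1311}{\frac{1}{10474 + 5646} + 48645} = \frac{1311}{\frac{1}{16120} + 48645} = \frac{1311}{\frac{784157401}{16120}} = 1311 \cdot \frac{16120}{784157401} = \frac{21133320}{784157401}$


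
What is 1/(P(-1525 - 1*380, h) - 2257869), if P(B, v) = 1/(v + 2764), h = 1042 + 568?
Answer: -4374/9875919005 ≈ -4.4290e-7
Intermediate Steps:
h = 1610
P(B, v) = 1/(2764 + v)
1/(P(-1525 - 1*380, h) - 2257869) = 1/(1/(2764 + 1610) - 2257869) = 1/(1/4374 - 2257869) = 1/(-9875919005/4374) = -4374/9875919005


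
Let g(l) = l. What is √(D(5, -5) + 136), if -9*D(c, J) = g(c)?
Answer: √1219/3 ≈ 11.638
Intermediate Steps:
D(c, J) = -c/9
√(D(5, -5) + 136) = √(-⅑*5 + 136) = √(-5/9 + 136) = √(1219/9) = √1219/3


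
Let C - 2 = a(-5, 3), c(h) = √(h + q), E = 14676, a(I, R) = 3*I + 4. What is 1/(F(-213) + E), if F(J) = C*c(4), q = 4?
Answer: 1223/17948694 + √2/11965796 ≈ 6.8257e-5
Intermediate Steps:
a(I, R) = 4 + 3*I
c(h) = √(4 + h) (c(h) = √(h + 4) = √(4 + h))
C = -9 (C = 2 + (4 + 3*(-5)) = 2 + (4 - 15) = 2 - 11 = -9)
F(J) = -18*√2 (F(J) = -9*√(4 + 4) = -18*√2)
1/(F(-213) + E) = 1/(-18*√2 + 14676) = 1/(14676 - 18*√2)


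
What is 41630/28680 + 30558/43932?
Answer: 22544105/10499748 ≈ 2.1471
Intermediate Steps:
41630/28680 + 30558/43932 = 41630*(1/28680) + 30558*(1/43932) = 4163/2868 + 5093/7322 = 22544105/10499748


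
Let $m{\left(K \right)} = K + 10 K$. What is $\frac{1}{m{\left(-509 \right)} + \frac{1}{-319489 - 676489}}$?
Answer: $- \frac{995978}{5576480823} \approx -0.0001786$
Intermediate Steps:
$m{\left(K \right)} = 11 K$
$\frac{1}{m{\left(-509 \right)} + \frac{1}{-319489 - 676489}} = \frac{1}{11 \left(-509\right) + \frac{1}{-319489 - 676489}} = \frac{1}{-5599 + \frac{1}{-995978}} = \frac{1}{-5599 - \frac{1}{995978}} = \frac{1}{- \frac{5576480823}{995978}} = - \frac{995978}{5576480823}$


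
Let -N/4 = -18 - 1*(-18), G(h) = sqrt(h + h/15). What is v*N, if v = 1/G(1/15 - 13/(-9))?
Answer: 0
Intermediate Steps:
G(h) = 4*sqrt(15)*sqrt(h)/15 (G(h) = sqrt(h + h*(1/15)) = sqrt(h + h/15) = sqrt(16*h/15) = 4*sqrt(15)*sqrt(h)/15)
N = 0 (N = -4*(-18 - 1*(-18)) = -4*(-18 + 18) = -4*0 = 0)
v = 15*sqrt(51)/136 (v = 1/(4*sqrt(15)*sqrt(1/15 - 13/(-9))/15) = 1/(4*sqrt(15)*sqrt(1*(1/15) - 13*(-1/9))/15) = 1/(4*sqrt(15)*sqrt(1/15 + 13/9)/15) = 1/(4*sqrt(15)*sqrt(68/45)/15) = 1/(4*sqrt(15)*(2*sqrt(85)/15)/15) = 1/(8*sqrt(51)/45) = 15*sqrt(51)/136 ≈ 0.78766)
v*N = (15*sqrt(51)/136)*0 = 0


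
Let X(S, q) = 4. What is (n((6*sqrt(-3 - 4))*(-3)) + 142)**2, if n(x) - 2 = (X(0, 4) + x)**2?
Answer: 4298512 + 607104*I*sqrt(7) ≈ 4.2985e+6 + 1.6062e+6*I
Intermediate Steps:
n(x) = 2 + (4 + x)**2
(n((6*sqrt(-3 - 4))*(-3)) + 142)**2 = ((2 + (4 + (6*sqrt(-3 - 4))*(-3))**2) + 142)**2 = ((2 + (4 + (6*sqrt(-7))*(-3))**2) + 142)**2 = ((2 + (4 + (6*(I*sqrt(7)))*(-3))**2) + 142)**2 = ((2 + (4 + (6*I*sqrt(7))*(-3))**2) + 142)**2 = ((2 + (4 - 18*I*sqrt(7))**2) + 142)**2 = (144 + (4 - 18*I*sqrt(7))**2)**2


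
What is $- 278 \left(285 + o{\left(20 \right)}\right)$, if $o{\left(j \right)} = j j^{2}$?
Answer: $-2303230$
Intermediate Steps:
$o{\left(j \right)} = j^{3}$
$- 278 \left(285 + o{\left(20 \right)}\right) = - 278 \left(285 + 20^{3}\right) = - 278 \left(285 + 8000\right) = \left(-278\right) 8285 = -2303230$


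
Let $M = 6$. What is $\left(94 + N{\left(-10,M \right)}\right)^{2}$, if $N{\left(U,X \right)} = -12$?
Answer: $6724$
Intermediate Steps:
$\left(94 + N{\left(-10,M \right)}\right)^{2} = \left(94 - 12\right)^{2} = 82^{2} = 6724$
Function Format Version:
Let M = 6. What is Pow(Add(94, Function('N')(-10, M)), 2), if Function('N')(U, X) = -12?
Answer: 6724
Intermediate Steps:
Pow(Add(94, Function('N')(-10, M)), 2) = Pow(Add(94, -12), 2) = Pow(82, 2) = 6724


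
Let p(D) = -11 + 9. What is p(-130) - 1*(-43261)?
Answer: 43259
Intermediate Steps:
p(D) = -2
p(-130) - 1*(-43261) = -2 - 1*(-43261) = -2 + 43261 = 43259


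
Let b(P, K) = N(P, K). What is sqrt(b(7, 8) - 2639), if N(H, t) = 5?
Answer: I*sqrt(2634) ≈ 51.323*I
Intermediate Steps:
b(P, K) = 5
sqrt(b(7, 8) - 2639) = sqrt(5 - 2639) = sqrt(-2634) = I*sqrt(2634)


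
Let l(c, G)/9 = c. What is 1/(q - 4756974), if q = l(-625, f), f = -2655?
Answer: -1/4762599 ≈ -2.0997e-7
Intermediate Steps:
l(c, G) = 9*c
q = -5625 (q = 9*(-625) = -5625)
1/(q - 4756974) = 1/(-5625 - 4756974) = 1/(-4762599) = -1/4762599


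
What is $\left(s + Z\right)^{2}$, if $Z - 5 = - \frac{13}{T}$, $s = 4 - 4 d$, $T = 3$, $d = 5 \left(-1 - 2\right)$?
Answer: $\frac{37636}{9} \approx 4181.8$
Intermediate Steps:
$d = -15$ ($d = 5 \left(-3\right) = -15$)
$s = 64$ ($s = 4 - -60 = 4 + 60 = 64$)
$Z = \frac{2}{3}$ ($Z = 5 - \frac{13}{3} = \frac{2}{3} \approx 0.66667$)
$\left(s + Z\right)^{2} = \left(64 + \frac{2}{3}\right)^{2} = \left(\frac{194}{3}\right)^{2} = \frac{37636}{9}$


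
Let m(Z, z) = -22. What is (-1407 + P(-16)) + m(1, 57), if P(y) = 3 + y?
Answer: -1442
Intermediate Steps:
(-1407 + P(-16)) + m(1, 57) = (-1407 + (3 - 16)) - 22 = (-1407 - 13) - 22 = -1420 - 22 = -1442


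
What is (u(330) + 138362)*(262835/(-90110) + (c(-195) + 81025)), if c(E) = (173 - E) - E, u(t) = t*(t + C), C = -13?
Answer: 178624069264334/9011 ≈ 1.9823e+10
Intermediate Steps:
u(t) = t*(-13 + t) (u(t) = t*(t - 13) = t*(-13 + t))
c(E) = 173 - 2*E
(u(330) + 138362)*(262835/(-90110) + (c(-195) + 81025)) = (330*(-13 + 330) + 138362)*(262835/(-90110) + ((173 - 2*(-195)) + 81025)) = (330*317 + 138362)*(262835*(-1/90110) + ((173 + 390) + 81025)) = (104610 + 138362)*(-52567/18022 + (563 + 81025)) = 242972*(-52567/18022 + 81588) = 242972*(1470326369/18022) = 178624069264334/9011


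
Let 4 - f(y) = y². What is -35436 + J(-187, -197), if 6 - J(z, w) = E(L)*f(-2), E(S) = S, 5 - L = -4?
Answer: -35430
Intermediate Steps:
L = 9 (L = 5 - 1*(-4) = 5 + 4 = 9)
f(y) = 4 - y²
J(z, w) = 6 (J(z, w) = 6 - 9*(4 - 1*(-2)²) = 6 - 9*(4 - 1*4) = 6 - 9*(4 - 4) = 6 - 9*0 = 6 - 1*0 = 6 + 0 = 6)
-35436 + J(-187, -197) = -35436 + 6 = -35430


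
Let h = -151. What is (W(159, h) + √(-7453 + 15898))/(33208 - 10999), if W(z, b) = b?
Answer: -151/22209 + √8445/22209 ≈ -0.0026612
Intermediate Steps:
(W(159, h) + √(-7453 + 15898))/(33208 - 10999) = (-151 + √(-7453 + 15898))/(33208 - 10999) = (-151 + √8445)/22209 = (-151 + √8445)*(1/22209) = -151/22209 + √8445/22209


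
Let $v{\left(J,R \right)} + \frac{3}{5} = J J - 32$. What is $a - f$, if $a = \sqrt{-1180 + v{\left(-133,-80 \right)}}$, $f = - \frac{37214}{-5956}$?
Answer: $- \frac{18607}{2978} + \frac{\sqrt{411910}}{5} \approx 122.11$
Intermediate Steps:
$v{\left(J,R \right)} = - \frac{163}{5} + J^{2}$ ($v{\left(J,R \right)} = - \frac{3}{5} + \left(J J - 32\right) = - \frac{3}{5} + \left(J^{2} - 32\right) = - \frac{3}{5} + \left(-32 + J^{2}\right) = - \frac{163}{5} + J^{2}$)
$f = \frac{18607}{2978}$ ($f = \left(-37214\right) \left(- \frac{1}{5956}\right) = \frac{18607}{2978} \approx 6.2482$)
$a = \frac{\sqrt{411910}}{5}$ ($a = \sqrt{-1180 - \left(\frac{163}{5} - \left(-133\right)^{2}\right)} = \sqrt{-1180 + \left(- \frac{163}{5} + 17689\right)} = \sqrt{-1180 + \frac{88282}{5}} = \sqrt{\frac{82382}{5}} = \frac{\sqrt{411910}}{5} \approx 128.36$)
$a - f = \frac{\sqrt{411910}}{5} - \frac{18607}{2978} = - \frac{18607}{2978} + \frac{\sqrt{411910}}{5}$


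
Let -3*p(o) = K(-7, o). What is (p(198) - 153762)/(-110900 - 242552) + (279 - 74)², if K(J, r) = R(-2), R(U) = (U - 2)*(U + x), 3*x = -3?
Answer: 7426987033/176726 ≈ 42025.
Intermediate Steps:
x = -1 (x = (⅓)*(-3) = -1)
R(U) = (-1 + U)*(-2 + U) (R(U) = (U - 2)*(U - 1) = (-2 + U)*(-1 + U) = (-1 + U)*(-2 + U))
K(J, r) = 12 (K(J, r) = 2 + (-2)² - 3*(-2) = 2 + 4 + 6 = 12)
p(o) = -4 (p(o) = -⅓*12 = -4)
(p(198) - 153762)/(-110900 - 242552) + (279 - 74)² = (-4 - 153762)/(-110900 - 242552) + (279 - 74)² = -153766/(-353452) + 205² = -153766*(-1/353452) + 42025 = 76883/176726 + 42025 = 7426987033/176726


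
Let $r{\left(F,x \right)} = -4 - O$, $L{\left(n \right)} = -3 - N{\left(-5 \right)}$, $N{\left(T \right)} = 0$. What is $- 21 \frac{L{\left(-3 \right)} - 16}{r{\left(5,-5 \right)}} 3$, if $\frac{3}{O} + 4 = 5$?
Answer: $-171$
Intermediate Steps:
$O = 3$ ($O = \frac{3}{-4 + 5} = \frac{3}{1} = 3 \cdot 1 = 3$)
$L{\left(n \right)} = -3$ ($L{\left(n \right)} = -3 - 0 = -3 + 0 = -3$)
$r{\left(F,x \right)} = -7$ ($r{\left(F,x \right)} = -4 - 3 = -7$)
$- 21 \frac{L{\left(-3 \right)} - 16}{r{\left(5,-5 \right)}} 3 = - 21 \frac{-3 - 16}{-7} \cdot 3 = - 21 \left(-3 - 16\right) \left(- \frac{1}{7}\right) 3 = - 21 \left(\left(-19\right) \left(- \frac{1}{7}\right)\right) 3 = \left(-21\right) \frac{19}{7} \cdot 3 = \left(-57\right) 3 = -171$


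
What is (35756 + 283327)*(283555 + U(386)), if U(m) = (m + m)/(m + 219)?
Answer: 54739182271401/605 ≈ 9.0478e+10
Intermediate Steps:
U(m) = 2*m/(219 + m) (U(m) = (2*m)/(219 + m) = 2*m/(219 + m))
(35756 + 283327)*(283555 + U(386)) = (35756 + 283327)*(283555 + 2*386/(219 + 386)) = 319083*(283555 + 2*386/605) = 319083*(283555 + 2*386*(1/605)) = 319083*(283555 + 772/605) = 319083*(171551547/605) = 54739182271401/605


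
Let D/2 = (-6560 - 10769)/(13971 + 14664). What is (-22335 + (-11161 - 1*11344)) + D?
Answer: -1284028058/28635 ≈ -44841.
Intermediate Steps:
D = -34658/28635 (D = 2*((-6560 - 10769)/(13971 + 14664)) = 2*(-17329/28635) = -34658/28635 ≈ -1.2103)
(-22335 + (-11161 - 1*11344)) + D = (-22335 + (-11161 - 1*11344)) - 34658/28635 = (-22335 + (-11161 - 11344)) - 34658/28635 = (-22335 - 22505) - 34658/28635 = -44840 - 34658/28635 = -1284028058/28635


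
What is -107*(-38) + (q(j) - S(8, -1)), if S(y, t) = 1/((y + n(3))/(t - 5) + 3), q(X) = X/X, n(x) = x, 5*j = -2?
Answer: 28463/7 ≈ 4066.1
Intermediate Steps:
j = -⅖ (j = (⅕)*(-2) = -⅖ ≈ -0.40000)
q(X) = 1
S(y, t) = 1/(3 + (3 + y)/(-5 + t)) (S(y, t) = 1/((y + 3)/(t - 5) + 3) = 1/((3 + y)/(-5 + t) + 3) = 1/(3 + (3 + y)/(-5 + t)))
-107*(-38) + (q(j) - S(8, -1)) = -107*(-38) + (1 - (-5 - 1)/(-12 + 8 + 3*(-1))) = 4066 + (1 - (-6)/(-12 + 8 - 3)) = 4066 + (1 - (-6)/(-7)) = 4066 + (1 - (-1)*(-6)/7) = 4066 + (1 - 1*6/7) = 4066 + (1 - 6/7) = 4066 + ⅐ = 28463/7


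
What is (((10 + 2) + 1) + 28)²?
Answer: 1681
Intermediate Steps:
(((10 + 2) + 1) + 28)² = ((12 + 1) + 28)² = (13 + 28)² = 41² = 1681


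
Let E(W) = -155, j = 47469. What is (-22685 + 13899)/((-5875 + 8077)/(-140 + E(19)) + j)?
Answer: -2591870/14001153 ≈ -0.18512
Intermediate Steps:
(-22685 + 13899)/((-5875 + 8077)/(-140 + E(19)) + j) = (-22685 + 13899)/((-5875 + 8077)/(-140 - 155) + 47469) = -8786/(2202/(-295) + 47469) = -8786/(2202*(-1/295) + 47469) = -8786/(-2202/295 + 47469) = -8786/14001153/295 = -8786*295/14001153 = -2591870/14001153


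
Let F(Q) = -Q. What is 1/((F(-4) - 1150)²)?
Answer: 1/1313316 ≈ 7.6143e-7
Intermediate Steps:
1/((F(-4) - 1150)²) = 1/((-1*(-4) - 1150)²) = 1/((4 - 1150)²) = 1/((-1146)²) = 1/1313316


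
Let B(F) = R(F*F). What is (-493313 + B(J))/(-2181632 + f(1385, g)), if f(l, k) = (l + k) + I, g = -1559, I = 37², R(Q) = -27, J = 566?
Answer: 29020/128261 ≈ 0.22626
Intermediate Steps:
I = 1369
B(F) = -27
f(l, k) = 1369 + k + l (f(l, k) = (l + k) + 1369 = (k + l) + 1369 = 1369 + k + l)
(-493313 + B(J))/(-2181632 + f(1385, g)) = (-493313 - 27)/(-2181632 + (1369 - 1559 + 1385)) = -493340/(-2181632 + 1195) = -493340/(-2180437) = -493340*(-1/2180437) = 29020/128261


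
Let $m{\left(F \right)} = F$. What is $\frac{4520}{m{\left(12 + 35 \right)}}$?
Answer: $\frac{4520}{47} \approx 96.17$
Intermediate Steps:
$\frac{4520}{m{\left(12 + 35 \right)}} = \frac{4520}{12 + 35} = \frac{4520}{47}$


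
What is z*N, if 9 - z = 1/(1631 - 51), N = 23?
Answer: 327037/1580 ≈ 206.99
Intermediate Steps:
z = 14219/1580 (z = 9 - 1/(1631 - 51) = 9 - 1/1580 = 14219/1580 ≈ 8.9994)
z*N = (14219/1580)*23 = 327037/1580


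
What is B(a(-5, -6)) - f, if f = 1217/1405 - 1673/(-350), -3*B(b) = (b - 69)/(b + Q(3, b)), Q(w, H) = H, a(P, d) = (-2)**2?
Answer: -495323/168600 ≈ -2.9379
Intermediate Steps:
a(P, d) = 4
B(b) = -(-69 + b)/(6*b) (B(b) = -(b - 69)/(3*(b + b)) = -(-69 + b)/(3*(2*b)) = -(-69 + b)*1/(2*b)/3 = -(-69 + b)/(6*b))
f = 79329/14050 (f = 1217*(1/1405) - 1673*(-1/350) = 1217/1405 + 239/50 = 79329/14050 ≈ 5.6462)
B(a(-5, -6)) - f = (1/6)*(69 - 1*4)/4 - 1*79329/14050 = (1/6)*(1/4)*(69 - 4) - 79329/14050 = (1/6)*(1/4)*65 - 79329/14050 = 65/24 - 79329/14050 = -495323/168600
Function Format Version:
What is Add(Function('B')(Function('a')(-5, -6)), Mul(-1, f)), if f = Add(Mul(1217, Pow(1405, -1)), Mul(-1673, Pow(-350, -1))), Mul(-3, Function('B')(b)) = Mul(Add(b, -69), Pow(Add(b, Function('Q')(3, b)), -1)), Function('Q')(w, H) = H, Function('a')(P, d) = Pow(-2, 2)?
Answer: Rational(-495323, 168600) ≈ -2.9379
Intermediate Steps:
Function('a')(P, d) = 4
Function('B')(b) = Mul(Rational(-1, 6), Pow(b, -1), Add(-69, b)) (Function('B')(b) = Mul(Rational(-1, 3), Mul(Add(b, -69), Pow(Add(b, b), -1))) = Mul(Rational(-1, 3), Mul(Add(-69, b), Pow(Mul(2, b), -1))) = Mul(Rational(-1, 3), Mul(Add(-69, b), Mul(Rational(1, 2), Pow(b, -1)))) = Mul(Rational(-1, 3), Mul(Rational(1, 2), Pow(b, -1), Add(-69, b))) = Mul(Rational(-1, 6), Pow(b, -1), Add(-69, b)))
f = Rational(79329, 14050) (f = Add(Mul(1217, Rational(1, 1405)), Mul(-1673, Rational(-1, 350))) = Add(Rational(1217, 1405), Rational(239, 50)) = Rational(79329, 14050) ≈ 5.6462)
Add(Function('B')(Function('a')(-5, -6)), Mul(-1, f)) = Add(Mul(Rational(1, 6), Pow(4, -1), Add(69, Mul(-1, 4))), Mul(-1, Rational(79329, 14050))) = Add(Mul(Rational(1, 6), Rational(1, 4), Add(69, -4)), Rational(-79329, 14050)) = Add(Mul(Rational(1, 6), Rational(1, 4), 65), Rational(-79329, 14050)) = Add(Rational(65, 24), Rational(-79329, 14050)) = Rational(-495323, 168600)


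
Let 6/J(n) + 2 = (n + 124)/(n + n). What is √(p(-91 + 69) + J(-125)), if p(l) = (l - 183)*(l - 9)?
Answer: √1581652855/499 ≈ 79.699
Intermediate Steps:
J(n) = 6/(-2 + (124 + n)/(2*n)) (J(n) = 6/(-2 + (n + 124)/(n + n)) = 6/(-2 + (124 + n)/((2*n))) = 6/(-2 + (124 + n)*(1/(2*n))) = 6/(-2 + (124 + n)/(2*n)))
p(l) = (-183 + l)*(-9 + l)
√(p(-91 + 69) + J(-125)) = √((1647 + (-91 + 69)² - 192*(-91 + 69)) - 12*(-125)/(-124 + 3*(-125))) = √((1647 + (-22)² - 192*(-22)) - 12*(-125)/(-124 - 375)) = √((1647 + 484 + 4224) - 12*(-125)/(-499)) = √(6355 - 12*(-125)*(-1/499)) = √(6355 - 1500/499) = √(3169645/499) = √1581652855/499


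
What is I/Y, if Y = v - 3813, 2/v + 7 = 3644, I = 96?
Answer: -349152/13867879 ≈ -0.025177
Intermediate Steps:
v = 2/3637 (v = 2/(-7 + 3644) = 2/3637 ≈ 0.00054990)
Y = -13867879/3637 (Y = 2/3637 - 3813 = -13867879/3637 ≈ -3813.0)
I/Y = 96/(-13867879/3637) = 96*(-3637/13867879) = -349152/13867879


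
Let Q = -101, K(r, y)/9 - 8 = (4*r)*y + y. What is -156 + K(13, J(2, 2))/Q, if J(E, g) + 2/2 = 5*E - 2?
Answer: -19167/101 ≈ -189.77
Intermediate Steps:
J(E, g) = -3 + 5*E (J(E, g) = -1 + (5*E - 2) = -1 + (-2 + 5*E) = -3 + 5*E)
K(r, y) = 72 + 9*y + 36*r*y (K(r, y) = 72 + 9*((4*r)*y + y) = 72 + 9*(4*r*y + y) = 72 + 9*(y + 4*r*y) = 72 + (9*y + 36*r*y) = 72 + 9*y + 36*r*y)
-156 + K(13, J(2, 2))/Q = -156 + (72 + 9*(-3 + 5*2) + 36*13*(-3 + 5*2))/(-101) = -156 + (72 + 9*(-3 + 10) + 36*13*(-3 + 10))*(-1/101) = -156 + (72 + 9*7 + 36*13*7)*(-1/101) = -156 + (72 + 63 + 3276)*(-1/101) = -156 + 3411*(-1/101) = -156 - 3411/101 = -19167/101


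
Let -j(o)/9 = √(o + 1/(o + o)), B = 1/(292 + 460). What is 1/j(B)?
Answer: -4*√1476599/848259 ≈ -0.0057301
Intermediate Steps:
B = 1/752 ≈ 0.0013298
j(o) = -9*√(o + 1/(2*o)) (j(o) = -9*√(o + 1/(o + o)) = -9*√(o + 1/(2*o)))
1/j(B) = 1/(-9*√(2/(1/752) + 4*(1/752))/2) = 1/(-9*√(2*752 + 1/188)/2) = 1/(-9*√(1504 + 1/188)/2) = 1/(-27*√1476599/188) = -4*√1476599/848259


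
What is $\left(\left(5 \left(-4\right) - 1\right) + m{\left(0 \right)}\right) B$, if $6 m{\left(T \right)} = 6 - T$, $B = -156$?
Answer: $3120$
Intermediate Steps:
$m{\left(T \right)} = 1 - \frac{T}{6}$ ($m{\left(T \right)} = \frac{6 - T}{6} = 1 - \frac{T}{6}$)
$\left(\left(5 \left(-4\right) - 1\right) + m{\left(0 \right)}\right) B = \left(\left(5 \left(-4\right) - 1\right) + \left(1 - 0\right)\right) \left(-156\right) = \left(\left(-20 - 1\right) + \left(1 + 0\right)\right) \left(-156\right) = \left(-21 + 1\right) \left(-156\right) = \left(-20\right) \left(-156\right) = 3120$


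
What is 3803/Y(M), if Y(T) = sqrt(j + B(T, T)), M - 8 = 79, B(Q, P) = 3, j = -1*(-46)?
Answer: 3803/7 ≈ 543.29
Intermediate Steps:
j = 46
M = 87 (M = 8 + 79 = 87)
Y(T) = 7 (Y(T) = sqrt(46 + 3) = sqrt(49) = 7)
3803/Y(M) = 3803/7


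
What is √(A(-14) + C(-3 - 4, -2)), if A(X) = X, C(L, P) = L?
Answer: I*√21 ≈ 4.5826*I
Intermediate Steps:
√(A(-14) + C(-3 - 4, -2)) = √(-14 + (-3 - 4)) = √(-14 - 7) = √(-21) = I*√21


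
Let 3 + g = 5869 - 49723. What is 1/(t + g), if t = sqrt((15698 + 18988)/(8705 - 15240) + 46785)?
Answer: -95535165/4189783829642 - sqrt(1997784063615)/12569351488926 ≈ -2.2914e-5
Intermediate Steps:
t = sqrt(1997784063615)/6535 (t = sqrt(34686/(-6535) + 46785) = sqrt(34686*(-1/6535) + 46785) = sqrt(-34686/6535 + 46785) = sqrt(305705289/6535) = sqrt(1997784063615)/6535 ≈ 216.29)
g = -43857 (g = -3 + (5869 - 49723) = -3 - 43854 = -43857)
1/(t + g) = 1/(sqrt(1997784063615)/6535 - 43857) = 1/(-43857 + sqrt(1997784063615)/6535)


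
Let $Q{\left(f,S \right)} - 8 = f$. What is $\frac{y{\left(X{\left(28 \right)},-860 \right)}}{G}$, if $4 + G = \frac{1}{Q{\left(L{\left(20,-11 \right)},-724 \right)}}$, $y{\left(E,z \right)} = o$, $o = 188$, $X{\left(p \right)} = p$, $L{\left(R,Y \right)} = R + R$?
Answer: $- \frac{9024}{191} \approx -47.246$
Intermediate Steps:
$L{\left(R,Y \right)} = 2 R$
$Q{\left(f,S \right)} = 8 + f$
$y{\left(E,z \right)} = 188$
$G = - \frac{191}{48}$ ($G = -4 + \frac{1}{8 + 2 \cdot 20} = -4 + \frac{1}{8 + 40} = -4 + \frac{1}{48} = - \frac{191}{48} \approx -3.9792$)
$\frac{y{\left(X{\left(28 \right)},-860 \right)}}{G} = \frac{188}{- \frac{191}{48}} = 188 \left(- \frac{48}{191}\right) = - \frac{9024}{191}$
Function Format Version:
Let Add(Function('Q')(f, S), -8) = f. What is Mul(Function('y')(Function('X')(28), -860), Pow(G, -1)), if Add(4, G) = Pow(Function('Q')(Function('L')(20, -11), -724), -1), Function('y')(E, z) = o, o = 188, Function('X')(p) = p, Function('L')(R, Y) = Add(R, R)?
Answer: Rational(-9024, 191) ≈ -47.246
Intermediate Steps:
Function('L')(R, Y) = Mul(2, R)
Function('Q')(f, S) = Add(8, f)
Function('y')(E, z) = 188
G = Rational(-191, 48) (G = Add(-4, Pow(Add(8, Mul(2, 20)), -1)) = Add(-4, Pow(Add(8, 40), -1)) = Add(-4, Pow(48, -1)) = Add(-4, Rational(1, 48)) = Rational(-191, 48) ≈ -3.9792)
Mul(Function('y')(Function('X')(28), -860), Pow(G, -1)) = Mul(188, Pow(Rational(-191, 48), -1)) = Mul(188, Rational(-48, 191)) = Rational(-9024, 191)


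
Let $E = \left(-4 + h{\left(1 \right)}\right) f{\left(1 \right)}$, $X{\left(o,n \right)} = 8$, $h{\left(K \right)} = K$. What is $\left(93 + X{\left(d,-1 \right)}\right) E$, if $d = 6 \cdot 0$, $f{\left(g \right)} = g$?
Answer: $-303$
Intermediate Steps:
$d = 0$
$E = -3$ ($E = \left(-4 + 1\right) 1 = \left(-3\right) 1 = -3$)
$\left(93 + X{\left(d,-1 \right)}\right) E = \left(93 + 8\right) \left(-3\right) = 101 \left(-3\right) = -303$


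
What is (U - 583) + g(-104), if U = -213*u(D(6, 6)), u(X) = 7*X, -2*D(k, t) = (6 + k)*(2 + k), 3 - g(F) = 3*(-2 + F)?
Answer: 71306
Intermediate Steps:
g(F) = 9 - 3*F (g(F) = 3 - 3*(-2 + F) = 3 - (-6 + 3*F) = 3 + (6 - 3*F) = 9 - 3*F)
D(k, t) = -(2 + k)*(6 + k)/2 (D(k, t) = -(6 + k)*(2 + k)/2 = -(2 + k)*(6 + k)/2)
U = 71568 (U = -1491*(-6 - 4*6 - 1/2*6**2) = -1491*(-6 - 24 - 1/2*36) = -1491*(-6 - 24 - 18) = -1491*(-48) = -213*(-336) = 71568)
(U - 583) + g(-104) = (71568 - 583) + (9 - 3*(-104)) = 70985 + (9 + 312) = 70985 + 321 = 71306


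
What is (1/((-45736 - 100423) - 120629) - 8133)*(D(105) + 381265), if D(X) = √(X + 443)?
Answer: -827263766208325/266788 - 2169786805*√137/133394 ≈ -3.1010e+9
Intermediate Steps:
D(X) = √(443 + X)
(1/((-45736 - 100423) - 120629) - 8133)*(D(105) + 381265) = (1/((-45736 - 100423) - 120629) - 8133)*(√(443 + 105) + 381265) = (1/(-146159 - 120629) - 8133)*(√548 + 381265) = (1/(-266788) - 8133)*(2*√137 + 381265) = (-1/266788 - 8133)*(381265 + 2*√137) = -2169786805*(381265 + 2*√137)/266788 = -827263766208325/266788 - 2169786805*√137/133394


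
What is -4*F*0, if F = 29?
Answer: 0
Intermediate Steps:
-4*F*0 = -4*29*0 = -116*0 = 0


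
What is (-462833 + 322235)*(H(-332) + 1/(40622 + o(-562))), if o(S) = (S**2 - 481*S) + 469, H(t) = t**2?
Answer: -9720773567450262/627257 ≈ -1.5497e+10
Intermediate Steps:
o(S) = 469 + S**2 - 481*S
(-462833 + 322235)*(H(-332) + 1/(40622 + o(-562))) = (-462833 + 322235)*((-332)**2 + 1/(40622 + (469 + (-562)**2 - 481*(-562)))) = -140598*(110224 + 1/(40622 + (469 + 315844 + 270322))) = -140598*(110224 + 1/(40622 + 586635)) = -140598*(110224 + 1/627257) = -140598*69138775569/627257 = -9720773567450262/627257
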